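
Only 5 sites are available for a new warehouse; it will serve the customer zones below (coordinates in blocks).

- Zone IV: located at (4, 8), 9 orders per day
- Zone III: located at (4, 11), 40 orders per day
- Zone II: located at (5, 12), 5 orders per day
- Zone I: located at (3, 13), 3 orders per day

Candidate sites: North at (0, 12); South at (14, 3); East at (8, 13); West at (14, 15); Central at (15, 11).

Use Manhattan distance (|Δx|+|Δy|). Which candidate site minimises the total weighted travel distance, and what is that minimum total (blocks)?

North, total 309 blocks

Total weighted distance at each candidate:
  North (0, 12): total = 309
  South (14, 3): total = 1008
  East (8, 13): total = 356
  West (14, 15): total = 812
  Central (15, 11): total = 663
Minimum is at North with total 309 blocks.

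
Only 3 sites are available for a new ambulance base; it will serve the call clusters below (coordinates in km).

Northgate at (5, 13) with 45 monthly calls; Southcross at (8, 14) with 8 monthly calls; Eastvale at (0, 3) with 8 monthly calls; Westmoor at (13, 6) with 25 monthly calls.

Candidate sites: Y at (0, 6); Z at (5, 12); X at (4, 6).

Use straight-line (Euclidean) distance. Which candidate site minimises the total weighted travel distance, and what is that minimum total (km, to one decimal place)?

Z, total 406.2 km

Total weighted distance at each candidate:
  Y (0, 6): total = 826.6
  Z (5, 12): total = 406.2
  X (4, 6): total = 654.8
Minimum is at Z with total 406.2 km.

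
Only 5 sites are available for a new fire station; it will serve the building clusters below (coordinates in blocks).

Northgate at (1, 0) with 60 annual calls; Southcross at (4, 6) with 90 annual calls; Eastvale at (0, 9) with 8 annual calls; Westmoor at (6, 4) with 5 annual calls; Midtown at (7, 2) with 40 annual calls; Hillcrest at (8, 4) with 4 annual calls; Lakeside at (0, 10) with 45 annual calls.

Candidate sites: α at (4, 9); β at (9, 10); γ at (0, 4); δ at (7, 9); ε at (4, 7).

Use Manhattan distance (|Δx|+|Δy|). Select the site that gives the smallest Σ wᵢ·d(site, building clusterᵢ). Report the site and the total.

Total weighted distance at each candidate:
  α (4, 9): total = 1718
  β (9, 10): total = 2848
  γ (0, 4): total = 1572
  δ (7, 9): total = 2190
  ε (4, 7): total = 1426
Minimum is at ε with total 1426 blocks.

ε, total 1426 blocks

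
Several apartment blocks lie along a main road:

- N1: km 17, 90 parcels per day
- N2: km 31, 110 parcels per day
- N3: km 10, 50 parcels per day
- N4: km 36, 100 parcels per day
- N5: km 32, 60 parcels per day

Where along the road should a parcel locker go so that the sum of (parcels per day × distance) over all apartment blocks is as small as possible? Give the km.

For a sum of weighted absolute distances on a line, the optimum is the weighted median (not the mean). Total weight W = 410; half-weight = 205.
Sort by position and accumulate weight:
  km 10 (N3, w=50) → cum 50
  km 17 (N1, w=90) → cum 140
  km 31 (N2, w=110) → cum 250  ≥ 205 → median here
  km 32 (N5, w=60) → cum 310
  km 36 (N4, w=100) → cum 410
Optimal location: km 31.

x = 31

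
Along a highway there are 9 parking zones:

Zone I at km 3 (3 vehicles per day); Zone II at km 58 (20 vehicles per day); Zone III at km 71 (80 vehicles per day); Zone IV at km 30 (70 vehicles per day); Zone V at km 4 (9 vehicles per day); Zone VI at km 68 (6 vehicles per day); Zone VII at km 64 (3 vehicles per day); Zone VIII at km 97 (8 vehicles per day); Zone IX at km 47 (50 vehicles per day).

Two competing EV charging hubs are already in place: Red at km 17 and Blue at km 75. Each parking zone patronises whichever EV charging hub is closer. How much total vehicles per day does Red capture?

82

The indifferent point is the midpoint (17+75)/2 = 46; parking zones left of it (closer to Red at 17) go to Red, those right go to Blue.
  Zone I at 3 (w=3) → Red
  Zone V at 4 (w=9) → Red
  Zone IV at 30 (w=70) → Red
  Zone IX at 47 (w=50) → Blue
  Zone II at 58 (w=20) → Blue
  Zone VII at 64 (w=3) → Blue
  Zone VI at 68 (w=6) → Blue
  Zone III at 71 (w=80) → Blue
  Zone VIII at 97 (w=8) → Blue
Red captures 82; Blue captures 167.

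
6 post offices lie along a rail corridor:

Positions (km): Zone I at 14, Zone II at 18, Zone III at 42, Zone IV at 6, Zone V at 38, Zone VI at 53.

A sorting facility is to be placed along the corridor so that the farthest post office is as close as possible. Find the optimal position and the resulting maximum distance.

location 29.5, max distance 23.5

The 1-center on a line is the midpoint of the two extreme points: leftmost at 6, rightmost at 53.
Optimal location = (6 + 53)/2 = 29.5; maximum distance = (53 − 6)/2 = 23.5.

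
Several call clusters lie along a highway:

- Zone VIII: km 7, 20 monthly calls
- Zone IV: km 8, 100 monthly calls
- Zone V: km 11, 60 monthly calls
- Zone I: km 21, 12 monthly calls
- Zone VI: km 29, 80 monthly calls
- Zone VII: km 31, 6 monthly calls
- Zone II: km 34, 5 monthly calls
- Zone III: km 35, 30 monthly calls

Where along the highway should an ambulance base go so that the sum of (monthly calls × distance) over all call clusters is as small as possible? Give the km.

x = 11

For a sum of weighted absolute distances on a line, the optimum is the weighted median (not the mean). Total weight W = 313; half-weight = 156.5.
Sort by position and accumulate weight:
  km 7 (Zone VIII, w=20) → cum 20
  km 8 (Zone IV, w=100) → cum 120
  km 11 (Zone V, w=60) → cum 180  ≥ 156.5 → median here
  km 21 (Zone I, w=12) → cum 192
  km 29 (Zone VI, w=80) → cum 272
  km 31 (Zone VII, w=6) → cum 278
  km 34 (Zone II, w=5) → cum 283
  km 35 (Zone III, w=30) → cum 313
Optimal location: km 11.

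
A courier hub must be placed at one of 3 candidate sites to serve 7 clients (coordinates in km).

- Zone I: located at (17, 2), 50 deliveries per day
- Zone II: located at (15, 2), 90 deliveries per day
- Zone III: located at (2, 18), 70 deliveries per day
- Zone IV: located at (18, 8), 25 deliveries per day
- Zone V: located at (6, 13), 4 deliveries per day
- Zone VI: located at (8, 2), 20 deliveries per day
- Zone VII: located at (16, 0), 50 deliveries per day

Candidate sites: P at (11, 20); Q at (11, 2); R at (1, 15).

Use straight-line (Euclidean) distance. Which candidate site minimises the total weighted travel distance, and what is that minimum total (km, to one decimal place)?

Q, total 2553.1 km

Total weighted distance at each candidate:
  P (11, 20): total = 5031.0
  Q (11, 2): total = 2553.1
  R (1, 15): total = 4808.7
Minimum is at Q with total 2553.1 km.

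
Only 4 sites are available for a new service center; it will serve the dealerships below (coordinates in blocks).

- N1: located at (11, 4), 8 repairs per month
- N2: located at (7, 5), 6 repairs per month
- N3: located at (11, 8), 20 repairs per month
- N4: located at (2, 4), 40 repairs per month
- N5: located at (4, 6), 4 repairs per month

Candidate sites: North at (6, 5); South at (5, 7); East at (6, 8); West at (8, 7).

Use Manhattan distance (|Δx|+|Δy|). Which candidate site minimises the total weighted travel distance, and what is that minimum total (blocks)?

Total weighted distance at each candidate:
  North (6, 5): total = 426
  South (5, 7): total = 484
  East (6, 8): total = 532
  West (8, 7): total = 526
Minimum is at North with total 426 blocks.

North, total 426 blocks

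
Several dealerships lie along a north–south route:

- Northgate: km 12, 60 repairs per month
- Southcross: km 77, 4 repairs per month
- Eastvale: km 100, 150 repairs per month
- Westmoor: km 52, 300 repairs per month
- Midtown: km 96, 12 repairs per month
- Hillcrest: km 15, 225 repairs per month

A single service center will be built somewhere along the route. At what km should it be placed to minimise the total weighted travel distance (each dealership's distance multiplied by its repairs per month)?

x = 52

For a sum of weighted absolute distances on a line, the optimum is the weighted median (not the mean). Total weight W = 751; half-weight = 375.5.
Sort by position and accumulate weight:
  km 12 (Northgate, w=60) → cum 60
  km 15 (Hillcrest, w=225) → cum 285
  km 52 (Westmoor, w=300) → cum 585  ≥ 375.5 → median here
  km 77 (Southcross, w=4) → cum 589
  km 96 (Midtown, w=12) → cum 601
  km 100 (Eastvale, w=150) → cum 751
Optimal location: km 52.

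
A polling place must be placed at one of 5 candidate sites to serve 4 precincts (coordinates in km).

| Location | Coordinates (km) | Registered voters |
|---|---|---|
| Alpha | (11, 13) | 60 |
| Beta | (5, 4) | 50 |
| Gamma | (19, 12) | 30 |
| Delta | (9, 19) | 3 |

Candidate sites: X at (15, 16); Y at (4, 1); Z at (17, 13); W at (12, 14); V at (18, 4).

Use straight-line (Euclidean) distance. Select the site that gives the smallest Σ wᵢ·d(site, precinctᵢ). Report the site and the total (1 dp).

Total weighted distance at each candidate:
  X (15, 16): total = 1270.9
  Y (4, 1): total = 1605.7
  Z (17, 13): total = 1207.1
  W (12, 14): total = 931.1
  V (18, 4): total = 1628.5
Minimum is at W with total 931.1 km.

W, total 931.1 km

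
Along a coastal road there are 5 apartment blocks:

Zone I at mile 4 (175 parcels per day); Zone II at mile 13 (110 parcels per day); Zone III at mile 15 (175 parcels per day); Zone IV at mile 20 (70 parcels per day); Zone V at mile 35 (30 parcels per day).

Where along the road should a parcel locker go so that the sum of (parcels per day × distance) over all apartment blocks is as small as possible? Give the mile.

x = 13

For a sum of weighted absolute distances on a line, the optimum is the weighted median (not the mean). Total weight W = 560; half-weight = 280.
Sort by position and accumulate weight:
  mile 4 (Zone I, w=175) → cum 175
  mile 13 (Zone II, w=110) → cum 285  ≥ 280 → median here
  mile 15 (Zone III, w=175) → cum 460
  mile 20 (Zone IV, w=70) → cum 530
  mile 35 (Zone V, w=30) → cum 560
Optimal location: mile 13.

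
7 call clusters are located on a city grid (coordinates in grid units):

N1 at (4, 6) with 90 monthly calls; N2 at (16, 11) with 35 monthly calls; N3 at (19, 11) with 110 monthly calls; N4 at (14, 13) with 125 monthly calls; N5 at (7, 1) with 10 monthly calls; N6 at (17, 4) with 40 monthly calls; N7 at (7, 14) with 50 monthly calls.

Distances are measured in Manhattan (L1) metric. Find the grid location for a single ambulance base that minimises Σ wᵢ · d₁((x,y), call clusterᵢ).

(14, 11)

Manhattan distance separates: Σwᵢ(|x−xᵢ|+|y−yᵢ|) = Σwᵢ|x−xᵢ| + Σwᵢ|y−yᵢ|, so x and y are optimised independently as 1-D weighted medians.
Total weight W = 460; half = 230.
x-coordinate, sorted with cumulative weight:
  x=4 (N1, w=90) cum 90
  x=7 (N5, w=10) cum 100
  x=7 (N7, w=50) cum 150
  x=14 (N4, w=125) cum 275  ← median
  x=16 (N2, w=35) cum 310
  x=17 (N6, w=40) cum 350
  x=19 (N3, w=110) cum 460
⇒ x* = 14
y-coordinate, sorted with cumulative weight:
  y=1 (N5, w=10) cum 10
  y=4 (N6, w=40) cum 50
  y=6 (N1, w=90) cum 140
  y=11 (N2, w=35) cum 175
  y=11 (N3, w=110) cum 285  ← median
  y=13 (N4, w=125) cum 410
  y=14 (N7, w=50) cum 460
⇒ y* = 11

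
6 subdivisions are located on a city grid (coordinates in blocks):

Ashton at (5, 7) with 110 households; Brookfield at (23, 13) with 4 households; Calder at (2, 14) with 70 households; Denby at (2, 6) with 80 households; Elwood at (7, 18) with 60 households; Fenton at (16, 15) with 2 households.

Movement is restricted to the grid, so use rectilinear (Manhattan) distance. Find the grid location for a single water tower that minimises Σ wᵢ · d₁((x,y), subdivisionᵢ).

(5, 7)

Manhattan distance separates: Σwᵢ(|x−xᵢ|+|y−yᵢ|) = Σwᵢ|x−xᵢ| + Σwᵢ|y−yᵢ|, so x and y are optimised independently as 1-D weighted medians.
Total weight W = 326; half = 163.
x-coordinate, sorted with cumulative weight:
  x=2 (Calder, w=70) cum 70
  x=2 (Denby, w=80) cum 150
  x=5 (Ashton, w=110) cum 260  ← median
  x=7 (Elwood, w=60) cum 320
  x=16 (Fenton, w=2) cum 322
  x=23 (Brookfield, w=4) cum 326
⇒ x* = 5
y-coordinate, sorted with cumulative weight:
  y=6 (Denby, w=80) cum 80
  y=7 (Ashton, w=110) cum 190  ← median
  y=13 (Brookfield, w=4) cum 194
  y=14 (Calder, w=70) cum 264
  y=15 (Fenton, w=2) cum 266
  y=18 (Elwood, w=60) cum 326
⇒ y* = 7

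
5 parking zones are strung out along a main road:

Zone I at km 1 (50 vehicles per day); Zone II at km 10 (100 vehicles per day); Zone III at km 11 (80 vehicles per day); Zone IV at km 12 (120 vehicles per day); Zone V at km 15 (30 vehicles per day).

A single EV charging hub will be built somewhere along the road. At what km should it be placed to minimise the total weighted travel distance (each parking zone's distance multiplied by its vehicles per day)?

For a sum of weighted absolute distances on a line, the optimum is the weighted median (not the mean). Total weight W = 380; half-weight = 190.
Sort by position and accumulate weight:
  km 1 (Zone I, w=50) → cum 50
  km 10 (Zone II, w=100) → cum 150
  km 11 (Zone III, w=80) → cum 230  ≥ 190 → median here
  km 12 (Zone IV, w=120) → cum 350
  km 15 (Zone V, w=30) → cum 380
Optimal location: km 11.

x = 11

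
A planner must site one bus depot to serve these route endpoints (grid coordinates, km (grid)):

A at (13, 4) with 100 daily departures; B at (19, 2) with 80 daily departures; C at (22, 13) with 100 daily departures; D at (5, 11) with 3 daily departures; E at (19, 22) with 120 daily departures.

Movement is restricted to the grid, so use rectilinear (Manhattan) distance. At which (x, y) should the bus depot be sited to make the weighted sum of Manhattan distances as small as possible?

Manhattan distance separates: Σwᵢ(|x−xᵢ|+|y−yᵢ|) = Σwᵢ|x−xᵢ| + Σwᵢ|y−yᵢ|, so x and y are optimised independently as 1-D weighted medians.
Total weight W = 403; half = 201.5.
x-coordinate, sorted with cumulative weight:
  x=5 (D, w=3) cum 3
  x=13 (A, w=100) cum 103
  x=19 (B, w=80) cum 183
  x=19 (E, w=120) cum 303  ← median
  x=22 (C, w=100) cum 403
⇒ x* = 19
y-coordinate, sorted with cumulative weight:
  y=2 (B, w=80) cum 80
  y=4 (A, w=100) cum 180
  y=11 (D, w=3) cum 183
  y=13 (C, w=100) cum 283  ← median
  y=22 (E, w=120) cum 403
⇒ y* = 13

(19, 13)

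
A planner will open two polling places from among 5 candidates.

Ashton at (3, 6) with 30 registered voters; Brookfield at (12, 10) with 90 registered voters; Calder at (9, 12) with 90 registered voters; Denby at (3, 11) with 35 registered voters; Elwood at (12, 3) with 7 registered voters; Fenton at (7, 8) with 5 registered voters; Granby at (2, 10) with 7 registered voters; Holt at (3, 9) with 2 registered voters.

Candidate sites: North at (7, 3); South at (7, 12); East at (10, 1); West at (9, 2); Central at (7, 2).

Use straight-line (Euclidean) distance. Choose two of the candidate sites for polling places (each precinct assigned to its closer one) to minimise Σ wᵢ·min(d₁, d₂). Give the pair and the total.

Evaluate every pair (each demand assigned to the nearer of the two):
  {North, South}: total = 1061.7
  {South, Central}: total = 1082.1
  {South, East}: total = 1112.8
  {South, West}: total = 1115.1
  {North, West}: total = 2183.5
  {North, East}: total = 2186.5
  {North, Central}: total = 2201.7
  {West, Central}: total = 2317.7
  {East, Central}: total = 2394.0
  {East, West}: total = 2408.1
Best pair: {North, South} with total 1061.7.

{North, South}, total 1061.7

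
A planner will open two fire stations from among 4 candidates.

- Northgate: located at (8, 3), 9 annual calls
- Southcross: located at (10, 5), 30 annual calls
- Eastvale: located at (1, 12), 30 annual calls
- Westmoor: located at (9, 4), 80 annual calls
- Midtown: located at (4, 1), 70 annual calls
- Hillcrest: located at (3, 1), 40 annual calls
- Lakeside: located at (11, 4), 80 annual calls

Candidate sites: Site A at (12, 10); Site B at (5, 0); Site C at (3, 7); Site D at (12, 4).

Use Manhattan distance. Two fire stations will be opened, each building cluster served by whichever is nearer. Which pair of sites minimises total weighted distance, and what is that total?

Evaluate every pair (each demand assigned to the nearer of the two):
  {Site B, Site D}: total = 1195
  {Site C, Site D}: total = 1395
  {Site A, Site D}: total = 2095
  {Site A, Site B}: total = 2114
  {Site B, Site C}: total = 2234
  {Site A, Site C}: total = 2511
Best pair: {Site B, Site D} with total 1195.

{Site B, Site D}, total 1195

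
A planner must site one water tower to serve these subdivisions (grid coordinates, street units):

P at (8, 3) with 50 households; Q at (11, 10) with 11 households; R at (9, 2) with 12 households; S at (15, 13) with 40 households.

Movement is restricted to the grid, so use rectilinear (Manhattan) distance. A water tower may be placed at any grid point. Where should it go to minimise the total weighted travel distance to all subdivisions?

(9, 3)

Manhattan distance separates: Σwᵢ(|x−xᵢ|+|y−yᵢ|) = Σwᵢ|x−xᵢ| + Σwᵢ|y−yᵢ|, so x and y are optimised independently as 1-D weighted medians.
Total weight W = 113; half = 56.5.
x-coordinate, sorted with cumulative weight:
  x=8 (P, w=50) cum 50
  x=9 (R, w=12) cum 62  ← median
  x=11 (Q, w=11) cum 73
  x=15 (S, w=40) cum 113
⇒ x* = 9
y-coordinate, sorted with cumulative weight:
  y=2 (R, w=12) cum 12
  y=3 (P, w=50) cum 62  ← median
  y=10 (Q, w=11) cum 73
  y=13 (S, w=40) cum 113
⇒ y* = 3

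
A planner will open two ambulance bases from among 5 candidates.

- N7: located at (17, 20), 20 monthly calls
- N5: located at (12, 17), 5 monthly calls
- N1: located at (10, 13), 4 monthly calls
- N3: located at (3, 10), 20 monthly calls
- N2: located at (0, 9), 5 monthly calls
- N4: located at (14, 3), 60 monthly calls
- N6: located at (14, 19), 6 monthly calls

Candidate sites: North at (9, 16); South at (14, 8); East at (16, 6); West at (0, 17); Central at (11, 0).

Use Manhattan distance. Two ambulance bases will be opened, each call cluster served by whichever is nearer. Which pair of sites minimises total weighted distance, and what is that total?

Evaluate every pair (each demand assigned to the nearer of the two):
  {North, South}: total = 939
  {North, East}: total = 944
  {South, West}: total = 997
  {North, Central}: total = 1004
  {East, West}: total = 1042
  {South, East}: total = 1092
  {South, Central}: total = 1092
  {West, Central}: total = 1212
  {East, Central}: total = 1252
  {North, West}: total = 1644
Best pair: {North, South} with total 939.

{North, South}, total 939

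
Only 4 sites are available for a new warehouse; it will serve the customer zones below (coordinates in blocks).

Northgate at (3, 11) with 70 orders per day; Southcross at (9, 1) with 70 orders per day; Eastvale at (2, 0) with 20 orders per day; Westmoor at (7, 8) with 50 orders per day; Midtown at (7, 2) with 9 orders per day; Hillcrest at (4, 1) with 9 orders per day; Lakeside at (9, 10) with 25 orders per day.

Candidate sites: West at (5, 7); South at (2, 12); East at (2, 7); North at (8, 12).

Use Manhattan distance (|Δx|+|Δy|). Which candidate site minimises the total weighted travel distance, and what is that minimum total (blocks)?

West, total 1771 blocks

Total weighted distance at each candidate:
  West (5, 7): total = 1771
  South (2, 12): total = 2567
  East (2, 7): total = 2112
  North (8, 12): total = 2179
Minimum is at West with total 1771 blocks.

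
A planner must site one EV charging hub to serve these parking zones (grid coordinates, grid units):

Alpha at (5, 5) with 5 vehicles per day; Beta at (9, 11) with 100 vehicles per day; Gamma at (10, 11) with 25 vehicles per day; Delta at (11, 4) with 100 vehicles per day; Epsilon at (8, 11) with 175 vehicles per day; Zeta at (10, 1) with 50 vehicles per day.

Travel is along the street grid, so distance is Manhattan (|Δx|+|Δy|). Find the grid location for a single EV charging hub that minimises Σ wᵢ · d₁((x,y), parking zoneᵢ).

(9, 11)

Manhattan distance separates: Σwᵢ(|x−xᵢ|+|y−yᵢ|) = Σwᵢ|x−xᵢ| + Σwᵢ|y−yᵢ|, so x and y are optimised independently as 1-D weighted medians.
Total weight W = 455; half = 227.5.
x-coordinate, sorted with cumulative weight:
  x=5 (Alpha, w=5) cum 5
  x=8 (Epsilon, w=175) cum 180
  x=9 (Beta, w=100) cum 280  ← median
  x=10 (Gamma, w=25) cum 305
  x=10 (Zeta, w=50) cum 355
  x=11 (Delta, w=100) cum 455
⇒ x* = 9
y-coordinate, sorted with cumulative weight:
  y=1 (Zeta, w=50) cum 50
  y=4 (Delta, w=100) cum 150
  y=5 (Alpha, w=5) cum 155
  y=11 (Beta, w=100) cum 255  ← median
  y=11 (Gamma, w=25) cum 280
  y=11 (Epsilon, w=175) cum 455
⇒ y* = 11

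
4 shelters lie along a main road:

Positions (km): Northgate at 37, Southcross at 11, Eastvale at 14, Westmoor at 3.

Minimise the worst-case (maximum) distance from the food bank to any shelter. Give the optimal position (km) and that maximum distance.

The 1-center on a line is the midpoint of the two extreme points: leftmost at 3, rightmost at 37.
Optimal location = (3 + 37)/2 = 20; maximum distance = (37 − 3)/2 = 17.

location 20, max distance 17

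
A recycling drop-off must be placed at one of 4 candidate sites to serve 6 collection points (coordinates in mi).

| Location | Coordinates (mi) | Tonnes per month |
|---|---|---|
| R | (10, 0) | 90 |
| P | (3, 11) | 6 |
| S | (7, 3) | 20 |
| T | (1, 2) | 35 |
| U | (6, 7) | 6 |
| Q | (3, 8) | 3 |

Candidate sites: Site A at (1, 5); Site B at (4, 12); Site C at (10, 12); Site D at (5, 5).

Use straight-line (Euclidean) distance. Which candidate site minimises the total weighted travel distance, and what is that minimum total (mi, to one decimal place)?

Site D, total 930.1 mi

Total weighted distance at each candidate:
  Site A (1, 5): total = 1239.2
  Site B (4, 12): total = 1815.8
  Site C (10, 12): total = 1845.6
  Site D (5, 5): total = 930.1
Minimum is at Site D with total 930.1 mi.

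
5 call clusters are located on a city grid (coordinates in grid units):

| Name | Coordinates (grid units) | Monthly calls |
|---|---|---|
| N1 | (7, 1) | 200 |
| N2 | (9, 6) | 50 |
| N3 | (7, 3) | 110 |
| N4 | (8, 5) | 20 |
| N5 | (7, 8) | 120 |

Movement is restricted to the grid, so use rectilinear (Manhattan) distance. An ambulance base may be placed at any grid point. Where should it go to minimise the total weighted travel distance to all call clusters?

(7, 3)

Manhattan distance separates: Σwᵢ(|x−xᵢ|+|y−yᵢ|) = Σwᵢ|x−xᵢ| + Σwᵢ|y−yᵢ|, so x and y are optimised independently as 1-D weighted medians.
Total weight W = 500; half = 250.
x-coordinate, sorted with cumulative weight:
  x=7 (N1, w=200) cum 200
  x=7 (N3, w=110) cum 310  ← median
  x=7 (N5, w=120) cum 430
  x=8 (N4, w=20) cum 450
  x=9 (N2, w=50) cum 500
⇒ x* = 7
y-coordinate, sorted with cumulative weight:
  y=1 (N1, w=200) cum 200
  y=3 (N3, w=110) cum 310  ← median
  y=5 (N4, w=20) cum 330
  y=6 (N2, w=50) cum 380
  y=8 (N5, w=120) cum 500
⇒ y* = 3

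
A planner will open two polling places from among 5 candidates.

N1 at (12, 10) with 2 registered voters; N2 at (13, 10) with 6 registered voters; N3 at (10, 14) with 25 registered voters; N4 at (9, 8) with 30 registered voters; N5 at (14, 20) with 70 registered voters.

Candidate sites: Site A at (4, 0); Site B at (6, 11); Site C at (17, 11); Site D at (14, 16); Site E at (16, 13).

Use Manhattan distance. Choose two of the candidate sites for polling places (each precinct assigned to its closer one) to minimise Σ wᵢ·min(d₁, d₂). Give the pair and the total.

Evaluate every pair (each demand assigned to the nearer of the two):
  {Site B, Site D}: total = 666
  {Site C, Site D}: total = 802
  {Site D, Site E}: total = 840
  {Site A, Site D}: total = 878
  {Site B, Site E}: total = 1035
  {Site C, Site E}: total = 1177
  {Site A, Site E}: total = 1215
  {Site B, Site C}: total = 1237
  {Site A, Site C}: total = 1462
  {Site A, Site B}: total = 1607
Best pair: {Site B, Site D} with total 666.

{Site B, Site D}, total 666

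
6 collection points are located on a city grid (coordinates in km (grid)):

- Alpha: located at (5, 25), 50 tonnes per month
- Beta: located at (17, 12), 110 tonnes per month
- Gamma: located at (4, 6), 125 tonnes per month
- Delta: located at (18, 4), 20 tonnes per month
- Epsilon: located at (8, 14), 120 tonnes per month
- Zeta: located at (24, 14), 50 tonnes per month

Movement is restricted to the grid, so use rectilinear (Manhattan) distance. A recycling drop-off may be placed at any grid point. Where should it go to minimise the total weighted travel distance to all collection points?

Manhattan distance separates: Σwᵢ(|x−xᵢ|+|y−yᵢ|) = Σwᵢ|x−xᵢ| + Σwᵢ|y−yᵢ|, so x and y are optimised independently as 1-D weighted medians.
Total weight W = 475; half = 237.5.
x-coordinate, sorted with cumulative weight:
  x=4 (Gamma, w=125) cum 125
  x=5 (Alpha, w=50) cum 175
  x=8 (Epsilon, w=120) cum 295  ← median
  x=17 (Beta, w=110) cum 405
  x=18 (Delta, w=20) cum 425
  x=24 (Zeta, w=50) cum 475
⇒ x* = 8
y-coordinate, sorted with cumulative weight:
  y=4 (Delta, w=20) cum 20
  y=6 (Gamma, w=125) cum 145
  y=12 (Beta, w=110) cum 255  ← median
  y=14 (Epsilon, w=120) cum 375
  y=14 (Zeta, w=50) cum 425
  y=25 (Alpha, w=50) cum 475
⇒ y* = 12

(8, 12)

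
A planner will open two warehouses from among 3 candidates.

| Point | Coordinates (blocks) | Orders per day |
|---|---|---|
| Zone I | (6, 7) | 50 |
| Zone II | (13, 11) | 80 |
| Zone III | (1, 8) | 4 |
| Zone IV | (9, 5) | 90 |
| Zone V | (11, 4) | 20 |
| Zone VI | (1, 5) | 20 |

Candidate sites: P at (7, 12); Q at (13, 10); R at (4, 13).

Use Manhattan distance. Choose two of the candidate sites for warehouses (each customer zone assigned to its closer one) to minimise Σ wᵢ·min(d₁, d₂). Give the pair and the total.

{P, Q}, total 1650

Evaluate every pair (each demand assigned to the nearer of the two):
  {P, Q}: total = 1650
  {Q, R}: total = 1702
  {P, R}: total = 2162
Best pair: {P, Q} with total 1650.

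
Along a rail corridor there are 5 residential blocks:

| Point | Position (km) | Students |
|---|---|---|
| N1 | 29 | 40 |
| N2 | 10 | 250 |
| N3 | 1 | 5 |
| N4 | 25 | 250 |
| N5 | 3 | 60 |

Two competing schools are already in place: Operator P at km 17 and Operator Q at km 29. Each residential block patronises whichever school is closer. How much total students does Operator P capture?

The indifferent point is the midpoint (17+29)/2 = 23; residential blocks left of it (closer to Operator P at 17) go to Operator P, those right go to Operator Q.
  N3 at 1 (w=5) → Operator P
  N5 at 3 (w=60) → Operator P
  N2 at 10 (w=250) → Operator P
  N4 at 25 (w=250) → Operator Q
  N1 at 29 (w=40) → Operator Q
Operator P captures 315; Operator Q captures 290.

315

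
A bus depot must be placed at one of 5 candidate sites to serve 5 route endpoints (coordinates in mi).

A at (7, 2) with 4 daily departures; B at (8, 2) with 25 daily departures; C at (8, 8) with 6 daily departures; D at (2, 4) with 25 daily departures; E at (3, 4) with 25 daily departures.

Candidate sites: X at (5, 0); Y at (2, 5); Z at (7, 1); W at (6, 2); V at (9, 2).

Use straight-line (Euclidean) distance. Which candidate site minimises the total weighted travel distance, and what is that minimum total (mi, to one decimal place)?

Y, total 291.6 mi

Total weighted distance at each candidate:
  X (5, 0): total = 389.5
  Y (2, 5): total = 291.6
  Z (7, 1): total = 352.6
  W (6, 2): total = 293.9
  V (9, 2): total = 409.6
Minimum is at Y with total 291.6 mi.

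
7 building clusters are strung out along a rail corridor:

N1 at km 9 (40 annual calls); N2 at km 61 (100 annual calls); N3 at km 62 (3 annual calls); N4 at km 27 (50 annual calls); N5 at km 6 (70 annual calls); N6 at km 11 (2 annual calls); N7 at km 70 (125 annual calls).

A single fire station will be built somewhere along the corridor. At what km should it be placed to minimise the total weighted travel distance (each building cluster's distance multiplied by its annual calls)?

For a sum of weighted absolute distances on a line, the optimum is the weighted median (not the mean). Total weight W = 390; half-weight = 195.
Sort by position and accumulate weight:
  km 6 (N5, w=70) → cum 70
  km 9 (N1, w=40) → cum 110
  km 11 (N6, w=2) → cum 112
  km 27 (N4, w=50) → cum 162
  km 61 (N2, w=100) → cum 262  ≥ 195 → median here
  km 62 (N3, w=3) → cum 265
  km 70 (N7, w=125) → cum 390
Optimal location: km 61.

x = 61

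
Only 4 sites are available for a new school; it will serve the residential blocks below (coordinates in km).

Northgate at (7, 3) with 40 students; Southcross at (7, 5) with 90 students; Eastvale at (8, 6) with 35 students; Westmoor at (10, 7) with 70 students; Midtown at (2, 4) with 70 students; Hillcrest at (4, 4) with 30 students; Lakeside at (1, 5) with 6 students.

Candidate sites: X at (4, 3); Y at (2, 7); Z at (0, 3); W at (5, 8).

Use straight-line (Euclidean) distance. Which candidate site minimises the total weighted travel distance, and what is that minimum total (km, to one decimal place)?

X, total 1332.4 km

Total weighted distance at each candidate:
  X (4, 3): total = 1332.4
  Y (2, 7): total = 1845.3
  Z (0, 3): total = 2281.8
  W (5, 8): total = 1526.7
Minimum is at X with total 1332.4 km.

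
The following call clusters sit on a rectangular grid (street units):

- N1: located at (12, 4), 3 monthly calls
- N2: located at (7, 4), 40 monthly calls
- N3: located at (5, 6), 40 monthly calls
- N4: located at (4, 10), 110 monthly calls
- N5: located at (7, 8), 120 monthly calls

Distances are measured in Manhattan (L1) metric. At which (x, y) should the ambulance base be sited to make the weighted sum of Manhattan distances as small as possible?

Manhattan distance separates: Σwᵢ(|x−xᵢ|+|y−yᵢ|) = Σwᵢ|x−xᵢ| + Σwᵢ|y−yᵢ|, so x and y are optimised independently as 1-D weighted medians.
Total weight W = 313; half = 156.5.
x-coordinate, sorted with cumulative weight:
  x=4 (N4, w=110) cum 110
  x=5 (N3, w=40) cum 150
  x=7 (N2, w=40) cum 190  ← median
  x=7 (N5, w=120) cum 310
  x=12 (N1, w=3) cum 313
⇒ x* = 7
y-coordinate, sorted with cumulative weight:
  y=4 (N1, w=3) cum 3
  y=4 (N2, w=40) cum 43
  y=6 (N3, w=40) cum 83
  y=8 (N5, w=120) cum 203  ← median
  y=10 (N4, w=110) cum 313
⇒ y* = 8

(7, 8)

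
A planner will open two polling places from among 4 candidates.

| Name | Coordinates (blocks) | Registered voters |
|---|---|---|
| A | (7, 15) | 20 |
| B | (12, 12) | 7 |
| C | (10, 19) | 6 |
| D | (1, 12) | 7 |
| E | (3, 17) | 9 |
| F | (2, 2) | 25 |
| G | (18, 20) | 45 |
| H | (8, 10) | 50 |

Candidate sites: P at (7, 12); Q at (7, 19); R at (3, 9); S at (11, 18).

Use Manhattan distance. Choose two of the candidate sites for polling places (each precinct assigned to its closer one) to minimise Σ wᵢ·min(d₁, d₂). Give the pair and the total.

{P, S}, total 1160

Evaluate every pair (each demand assigned to the nearer of the two):
  {P, S}: total = 1160
  {R, S}: total = 1213
  {P, Q}: total = 1274
  {Q, R}: total = 1311
  {P, R}: total = 1467
  {Q, S}: total = 1741
Best pair: {P, S} with total 1160.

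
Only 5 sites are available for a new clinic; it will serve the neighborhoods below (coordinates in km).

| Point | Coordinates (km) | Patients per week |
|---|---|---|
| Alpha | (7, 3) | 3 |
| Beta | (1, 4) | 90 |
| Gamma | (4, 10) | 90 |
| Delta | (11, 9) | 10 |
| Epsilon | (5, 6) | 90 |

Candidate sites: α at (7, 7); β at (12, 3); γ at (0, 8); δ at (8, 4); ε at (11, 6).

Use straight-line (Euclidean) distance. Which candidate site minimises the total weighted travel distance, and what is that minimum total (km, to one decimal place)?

α, total 1243.5 km

Total weighted distance at each candidate:
  α (7, 7): total = 1243.5
  β (12, 3): total = 2712.0
  γ (0, 8): total = 1394.5
  δ (8, 4): total = 1666.1
  ε (11, 6): total = 2228.4
Minimum is at α with total 1243.5 km.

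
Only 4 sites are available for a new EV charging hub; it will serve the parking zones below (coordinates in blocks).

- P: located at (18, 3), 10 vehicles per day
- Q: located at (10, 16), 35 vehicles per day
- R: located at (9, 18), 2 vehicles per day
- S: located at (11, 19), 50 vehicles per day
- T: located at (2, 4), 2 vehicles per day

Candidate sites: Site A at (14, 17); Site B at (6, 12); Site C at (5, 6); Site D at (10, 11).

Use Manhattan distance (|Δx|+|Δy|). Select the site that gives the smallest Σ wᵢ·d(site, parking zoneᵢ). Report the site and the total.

Total weighted distance at each candidate:
  Site A (14, 17): total = 667
  Site B (6, 12): total = 1132
  Site C (5, 6): total = 1677
  Site D (10, 11): total = 831
Minimum is at Site A with total 667 blocks.

Site A, total 667 blocks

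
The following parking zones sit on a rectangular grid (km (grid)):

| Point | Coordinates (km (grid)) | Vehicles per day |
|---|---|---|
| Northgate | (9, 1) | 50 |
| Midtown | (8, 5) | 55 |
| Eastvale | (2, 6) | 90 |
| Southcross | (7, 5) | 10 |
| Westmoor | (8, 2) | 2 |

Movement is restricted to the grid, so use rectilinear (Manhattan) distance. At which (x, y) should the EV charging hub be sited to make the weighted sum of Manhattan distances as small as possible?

(8, 5)

Manhattan distance separates: Σwᵢ(|x−xᵢ|+|y−yᵢ|) = Σwᵢ|x−xᵢ| + Σwᵢ|y−yᵢ|, so x and y are optimised independently as 1-D weighted medians.
Total weight W = 207; half = 103.5.
x-coordinate, sorted with cumulative weight:
  x=2 (Eastvale, w=90) cum 90
  x=7 (Southcross, w=10) cum 100
  x=8 (Midtown, w=55) cum 155  ← median
  x=8 (Westmoor, w=2) cum 157
  x=9 (Northgate, w=50) cum 207
⇒ x* = 8
y-coordinate, sorted with cumulative weight:
  y=1 (Northgate, w=50) cum 50
  y=2 (Westmoor, w=2) cum 52
  y=5 (Midtown, w=55) cum 107  ← median
  y=5 (Southcross, w=10) cum 117
  y=6 (Eastvale, w=90) cum 207
⇒ y* = 5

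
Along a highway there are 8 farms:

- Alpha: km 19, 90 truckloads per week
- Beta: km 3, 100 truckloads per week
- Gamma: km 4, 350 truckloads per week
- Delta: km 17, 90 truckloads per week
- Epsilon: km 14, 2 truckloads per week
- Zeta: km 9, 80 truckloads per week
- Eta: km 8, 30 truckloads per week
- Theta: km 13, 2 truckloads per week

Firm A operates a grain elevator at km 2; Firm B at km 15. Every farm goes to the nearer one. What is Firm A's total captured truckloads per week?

The indifferent point is the midpoint (2+15)/2 = 8.5; farms left of it (closer to Firm A at 2) go to Firm A, those right go to Firm B.
  Beta at 3 (w=100) → Firm A
  Gamma at 4 (w=350) → Firm A
  Eta at 8 (w=30) → Firm A
  Zeta at 9 (w=80) → Firm B
  Theta at 13 (w=2) → Firm B
  Epsilon at 14 (w=2) → Firm B
  Delta at 17 (w=90) → Firm B
  Alpha at 19 (w=90) → Firm B
Firm A captures 480; Firm B captures 264.

480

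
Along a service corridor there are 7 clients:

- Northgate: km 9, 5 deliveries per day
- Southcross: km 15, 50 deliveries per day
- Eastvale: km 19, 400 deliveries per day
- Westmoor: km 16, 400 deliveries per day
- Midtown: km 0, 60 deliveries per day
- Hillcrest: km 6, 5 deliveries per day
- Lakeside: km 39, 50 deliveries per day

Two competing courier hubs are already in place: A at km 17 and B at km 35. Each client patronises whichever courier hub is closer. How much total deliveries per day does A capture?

920

The indifferent point is the midpoint (17+35)/2 = 26; clients left of it (closer to A at 17) go to A, those right go to B.
  Midtown at 0 (w=60) → A
  Hillcrest at 6 (w=5) → A
  Northgate at 9 (w=5) → A
  Southcross at 15 (w=50) → A
  Westmoor at 16 (w=400) → A
  Eastvale at 19 (w=400) → A
  Lakeside at 39 (w=50) → B
A captures 920; B captures 50.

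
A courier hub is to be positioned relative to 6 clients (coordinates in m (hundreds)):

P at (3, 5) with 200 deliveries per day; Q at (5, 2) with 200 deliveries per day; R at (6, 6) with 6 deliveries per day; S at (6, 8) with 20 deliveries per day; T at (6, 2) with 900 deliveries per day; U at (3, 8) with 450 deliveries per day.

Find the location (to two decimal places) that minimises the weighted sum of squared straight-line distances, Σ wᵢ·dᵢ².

The minimiser of Σwᵢ‖p−pᵢ‖² is the weighted centroid p* = (Σwᵢpᵢ)/(Σwᵢ).
Σwᵢ = 1776.
Σwᵢxᵢ = 200·3 + 200·5 + 6·6 + 20·6 + 900·6 + 450·3 = 8506.
Σwᵢyᵢ = 200·5 + 200·2 + 6·6 + 20·8 + 900·2 + 450·8 = 6996.
x* = 8506/1776 = 4.79, y* = 6996/1776 = 3.94.

(4.79, 3.94)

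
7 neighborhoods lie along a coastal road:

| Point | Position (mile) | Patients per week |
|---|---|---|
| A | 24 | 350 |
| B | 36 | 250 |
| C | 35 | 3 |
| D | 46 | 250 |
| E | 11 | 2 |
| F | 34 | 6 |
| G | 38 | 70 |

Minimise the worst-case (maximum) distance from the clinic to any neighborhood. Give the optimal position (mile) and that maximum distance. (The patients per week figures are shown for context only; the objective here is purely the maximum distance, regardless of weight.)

location 28.5, max distance 17.5

The 1-center on a line is the midpoint of the two extreme points: leftmost at 11, rightmost at 46.
Optimal location = (11 + 46)/2 = 28.5; maximum distance = (46 − 11)/2 = 17.5.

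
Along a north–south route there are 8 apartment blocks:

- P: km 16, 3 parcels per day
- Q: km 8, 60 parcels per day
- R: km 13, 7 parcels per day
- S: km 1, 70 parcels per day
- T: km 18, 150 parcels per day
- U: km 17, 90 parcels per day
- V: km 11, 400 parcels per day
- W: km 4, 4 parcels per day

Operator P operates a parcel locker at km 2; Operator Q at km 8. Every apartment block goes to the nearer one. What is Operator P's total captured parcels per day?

74

The indifferent point is the midpoint (2+8)/2 = 5; apartment blocks left of it (closer to Operator P at 2) go to Operator P, those right go to Operator Q.
  S at 1 (w=70) → Operator P
  W at 4 (w=4) → Operator P
  Q at 8 (w=60) → Operator Q
  V at 11 (w=400) → Operator Q
  R at 13 (w=7) → Operator Q
  P at 16 (w=3) → Operator Q
  U at 17 (w=90) → Operator Q
  T at 18 (w=150) → Operator Q
Operator P captures 74; Operator Q captures 710.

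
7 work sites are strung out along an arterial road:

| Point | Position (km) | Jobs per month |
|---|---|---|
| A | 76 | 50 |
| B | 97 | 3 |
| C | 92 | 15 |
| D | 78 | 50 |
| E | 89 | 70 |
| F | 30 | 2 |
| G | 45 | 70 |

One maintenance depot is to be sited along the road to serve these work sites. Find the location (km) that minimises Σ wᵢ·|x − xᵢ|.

For a sum of weighted absolute distances on a line, the optimum is the weighted median (not the mean). Total weight W = 260; half-weight = 130.
Sort by position and accumulate weight:
  km 30 (F, w=2) → cum 2
  km 45 (G, w=70) → cum 72
  km 76 (A, w=50) → cum 122
  km 78 (D, w=50) → cum 172  ≥ 130 → median here
  km 89 (E, w=70) → cum 242
  km 92 (C, w=15) → cum 257
  km 97 (B, w=3) → cum 260
Optimal location: km 78.

x = 78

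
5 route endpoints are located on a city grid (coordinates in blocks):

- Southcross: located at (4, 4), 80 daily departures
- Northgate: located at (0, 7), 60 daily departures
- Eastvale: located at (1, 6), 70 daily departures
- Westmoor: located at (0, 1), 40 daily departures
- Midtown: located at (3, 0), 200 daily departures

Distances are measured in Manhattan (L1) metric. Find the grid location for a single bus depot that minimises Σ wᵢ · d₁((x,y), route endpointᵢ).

Manhattan distance separates: Σwᵢ(|x−xᵢ|+|y−yᵢ|) = Σwᵢ|x−xᵢ| + Σwᵢ|y−yᵢ|, so x and y are optimised independently as 1-D weighted medians.
Total weight W = 450; half = 225.
x-coordinate, sorted with cumulative weight:
  x=0 (Northgate, w=60) cum 60
  x=0 (Westmoor, w=40) cum 100
  x=1 (Eastvale, w=70) cum 170
  x=3 (Midtown, w=200) cum 370  ← median
  x=4 (Southcross, w=80) cum 450
⇒ x* = 3
y-coordinate, sorted with cumulative weight:
  y=0 (Midtown, w=200) cum 200
  y=1 (Westmoor, w=40) cum 240  ← median
  y=4 (Southcross, w=80) cum 320
  y=6 (Eastvale, w=70) cum 390
  y=7 (Northgate, w=60) cum 450
⇒ y* = 1

(3, 1)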